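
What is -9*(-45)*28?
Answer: 11340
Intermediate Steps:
-9*(-45)*28 = 405*28 = 11340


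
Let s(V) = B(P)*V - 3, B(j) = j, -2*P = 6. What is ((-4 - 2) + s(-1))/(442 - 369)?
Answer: -6/73 ≈ -0.082192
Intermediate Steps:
P = -3 (P = -½*6 = -3)
s(V) = -3 - 3*V (s(V) = -3*V - 3 = -3 - 3*V)
((-4 - 2) + s(-1))/(442 - 369) = ((-4 - 2) + (-3 - 3*(-1)))/(442 - 369) = (-6 + (-3 + 3))/73 = (-6 + 0)*(1/73) = -6*1/73 = -6/73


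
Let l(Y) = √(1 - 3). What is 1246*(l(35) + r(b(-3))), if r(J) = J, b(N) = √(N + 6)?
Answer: 1246*√3 + 1246*I*√2 ≈ 2158.1 + 1762.1*I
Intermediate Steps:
l(Y) = I*√2 (l(Y) = √(-2) = I*√2)
b(N) = √(6 + N)
1246*(l(35) + r(b(-3))) = 1246*(I*√2 + √(6 - 3)) = 1246*(I*√2 + √3) = 1246*(√3 + I*√2) = 1246*√3 + 1246*I*√2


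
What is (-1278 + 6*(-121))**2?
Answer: 4016016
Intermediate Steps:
(-1278 + 6*(-121))**2 = (-1278 - 726)**2 = (-2004)**2 = 4016016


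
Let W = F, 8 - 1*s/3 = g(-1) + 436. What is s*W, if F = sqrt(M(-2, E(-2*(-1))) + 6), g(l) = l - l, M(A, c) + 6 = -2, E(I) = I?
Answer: -1284*I*sqrt(2) ≈ -1815.8*I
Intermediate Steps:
M(A, c) = -8 (M(A, c) = -6 - 2 = -8)
g(l) = 0
s = -1284 (s = 24 - 3*(0 + 436) = 24 - 3*436 = 24 - 1308 = -1284)
F = I*sqrt(2) (F = sqrt(-8 + 6) = sqrt(-2) = I*sqrt(2) ≈ 1.4142*I)
W = I*sqrt(2) ≈ 1.4142*I
s*W = -1284*I*sqrt(2)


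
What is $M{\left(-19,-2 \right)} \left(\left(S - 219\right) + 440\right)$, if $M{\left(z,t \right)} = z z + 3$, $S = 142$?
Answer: $132132$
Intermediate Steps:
$M{\left(z,t \right)} = 3 + z^{2}$ ($M{\left(z,t \right)} = z^{2} + 3 = 3 + z^{2}$)
$M{\left(-19,-2 \right)} \left(\left(S - 219\right) + 440\right) = \left(3 + \left(-19\right)^{2}\right) \left(\left(142 - 219\right) + 440\right) = \left(3 + 361\right) \left(\left(142 - 219\right) + 440\right) = 364 \left(-77 + 440\right) = 364 \cdot 363 = 132132$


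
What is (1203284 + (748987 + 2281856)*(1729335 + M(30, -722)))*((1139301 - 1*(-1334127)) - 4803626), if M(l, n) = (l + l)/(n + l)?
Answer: -2112912817354352985296/173 ≈ -1.2213e+19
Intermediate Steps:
M(l, n) = 2*l/(l + n) (M(l, n) = (2*l)/(l + n) = 2*l/(l + n))
(1203284 + (748987 + 2281856)*(1729335 + M(30, -722)))*((1139301 - 1*(-1334127)) - 4803626) = (1203284 + (748987 + 2281856)*(1729335 + 2*30/(30 - 722)))*((1139301 - 1*(-1334127)) - 4803626) = (1203284 + 3030843*(1729335 + 2*30/(-692)))*((1139301 + 1334127) - 4803626) = (1203284 + 3030843*(1729335 + 2*30*(-1/692)))*(2473428 - 4803626) = (1203284 + 3030843*(1729335 - 15/173))*(-2330198) = (1203284 + 3030843*(299174940/173))*(-2330198) = (1203284 + 906752272674420/173)*(-2330198) = (906752480842552/173)*(-2330198) = -2112912817354352985296/173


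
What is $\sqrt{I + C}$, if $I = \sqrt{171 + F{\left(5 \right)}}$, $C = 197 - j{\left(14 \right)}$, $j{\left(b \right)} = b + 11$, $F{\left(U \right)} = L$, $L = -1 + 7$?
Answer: $\sqrt{172 + \sqrt{177}} \approx 13.613$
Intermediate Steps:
$L = 6$
$F{\left(U \right)} = 6$
$j{\left(b \right)} = 11 + b$
$C = 172$ ($C = 197 - \left(11 + 14\right) = 197 - 25 = 172$)
$I = \sqrt{177}$ ($I = \sqrt{171 + 6} = \sqrt{177} \approx 13.304$)
$\sqrt{I + C} = \sqrt{\sqrt{177} + 172} = \sqrt{172 + \sqrt{177}}$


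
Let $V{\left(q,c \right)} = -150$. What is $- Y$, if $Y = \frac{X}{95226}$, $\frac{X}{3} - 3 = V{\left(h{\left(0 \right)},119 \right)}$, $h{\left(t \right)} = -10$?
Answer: $\frac{147}{31742} \approx 0.0046311$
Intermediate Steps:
$X = -441$ ($X = 9 + 3 \left(-150\right) = 9 - 450 = -441$)
$Y = - \frac{147}{31742}$ ($Y = - \frac{441}{95226} = \left(-441\right) \frac{1}{95226} = - \frac{147}{31742} \approx -0.0046311$)
$- Y = \left(-1\right) \left(- \frac{147}{31742}\right) = \frac{147}{31742}$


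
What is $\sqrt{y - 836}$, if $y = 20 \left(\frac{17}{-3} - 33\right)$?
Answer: $\frac{2 i \sqrt{3621}}{3} \approx 40.117 i$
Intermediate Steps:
$y = - \frac{2320}{3}$ ($y = 20 \left(17 \left(- \frac{1}{3}\right) - 33\right) = 20 \left(- \frac{17}{3} - 33\right) = 20 \left(- \frac{116}{3}\right) = - \frac{2320}{3} \approx -773.33$)
$\sqrt{y - 836} = \sqrt{- \frac{2320}{3} - 836} = \sqrt{- \frac{4828}{3}} = \frac{2 i \sqrt{3621}}{3}$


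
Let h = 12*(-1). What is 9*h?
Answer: -108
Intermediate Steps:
h = -12
9*h = 9*(-12) = -108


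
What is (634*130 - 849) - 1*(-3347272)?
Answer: 3428843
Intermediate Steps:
(634*130 - 849) - 1*(-3347272) = (82420 - 849) + 3347272 = 81571 + 3347272 = 3428843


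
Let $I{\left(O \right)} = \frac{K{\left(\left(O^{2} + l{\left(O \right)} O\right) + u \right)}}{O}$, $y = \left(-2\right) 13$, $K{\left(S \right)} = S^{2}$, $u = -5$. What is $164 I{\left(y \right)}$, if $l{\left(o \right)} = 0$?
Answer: $- \frac{36919762}{13} \approx -2.84 \cdot 10^{6}$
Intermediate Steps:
$y = -26$
$I{\left(O \right)} = \frac{\left(-5 + O^{2}\right)^{2}}{O}$ ($I{\left(O \right)} = \frac{\left(\left(O^{2} + 0 O\right) - 5\right)^{2}}{O} = \frac{\left(\left(O^{2} + 0\right) - 5\right)^{2}}{O} = \frac{\left(O^{2} - 5\right)^{2}}{O} = \frac{\left(-5 + O^{2}\right)^{2}}{O}$)
$164 I{\left(y \right)} = 164 \frac{\left(-5 + \left(-26\right)^{2}\right)^{2}}{-26} = 164 \left(- \frac{\left(-5 + 676\right)^{2}}{26}\right) = 164 \left(- \frac{671^{2}}{26}\right) = 164 \left(\left(- \frac{1}{26}\right) 450241\right) = 164 \left(- \frac{450241}{26}\right) = - \frac{36919762}{13}$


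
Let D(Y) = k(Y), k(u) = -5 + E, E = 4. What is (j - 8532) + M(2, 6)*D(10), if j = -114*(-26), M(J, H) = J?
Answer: -5570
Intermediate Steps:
k(u) = -1 (k(u) = -5 + 4 = -1)
D(Y) = -1
j = 2964
(j - 8532) + M(2, 6)*D(10) = (2964 - 8532) + 2*(-1) = -5568 - 2 = -5570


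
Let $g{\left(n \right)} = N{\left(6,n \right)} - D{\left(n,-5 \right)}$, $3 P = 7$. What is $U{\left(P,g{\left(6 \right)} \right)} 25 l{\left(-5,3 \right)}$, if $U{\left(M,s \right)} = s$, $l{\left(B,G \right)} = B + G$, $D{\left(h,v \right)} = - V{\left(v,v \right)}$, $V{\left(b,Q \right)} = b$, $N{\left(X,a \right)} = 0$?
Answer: $250$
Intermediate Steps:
$P = \frac{7}{3}$ ($P = \frac{1}{3} \cdot 7 = \frac{7}{3} \approx 2.3333$)
$D{\left(h,v \right)} = - v$
$g{\left(n \right)} = -5$ ($g{\left(n \right)} = 0 - \left(-1\right) \left(-5\right) = 0 - 5 = -5$)
$U{\left(P,g{\left(6 \right)} \right)} 25 l{\left(-5,3 \right)} = \left(-5\right) 25 \left(-5 + 3\right) = \left(-125\right) \left(-2\right) = 250$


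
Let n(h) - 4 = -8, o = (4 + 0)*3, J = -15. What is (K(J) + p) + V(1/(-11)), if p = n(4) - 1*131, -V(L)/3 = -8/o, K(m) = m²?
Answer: 92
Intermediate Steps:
o = 12 (o = 4*3 = 12)
n(h) = -4 (n(h) = 4 - 8 = -4)
V(L) = 2 (V(L) = -(-24)/12 = -3*(-⅔) = 2)
p = -135 (p = -4 - 1*131 = -4 - 131 = -135)
(K(J) + p) + V(1/(-11)) = ((-15)² - 135) + 2 = (225 - 135) + 2 = 90 + 2 = 92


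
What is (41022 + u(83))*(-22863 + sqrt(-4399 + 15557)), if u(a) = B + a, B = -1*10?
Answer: -939554985 + 41095*sqrt(11158) ≈ -9.3521e+8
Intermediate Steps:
B = -10
u(a) = -10 + a
(41022 + u(83))*(-22863 + sqrt(-4399 + 15557)) = (41022 + (-10 + 83))*(-22863 + sqrt(-4399 + 15557)) = (41022 + 73)*(-22863 + sqrt(11158)) = 41095*(-22863 + sqrt(11158)) = -939554985 + 41095*sqrt(11158)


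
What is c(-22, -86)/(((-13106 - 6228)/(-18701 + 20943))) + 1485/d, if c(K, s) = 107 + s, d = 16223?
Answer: -52507164/22403963 ≈ -2.3437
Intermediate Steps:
c(-22, -86)/(((-13106 - 6228)/(-18701 + 20943))) + 1485/d = (107 - 86)/(((-13106 - 6228)/(-18701 + 20943))) + 1485/16223 = 21/((-19334/2242)) + 1485*(1/16223) = 21/((-19334*1/2242)) + 1485/16223 = 21/(-9667/1121) + 1485/16223 = 21*(-1121/9667) + 1485/16223 = -3363/1381 + 1485/16223 = -52507164/22403963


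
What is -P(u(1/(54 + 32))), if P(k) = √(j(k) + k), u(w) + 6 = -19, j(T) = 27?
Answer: -√2 ≈ -1.4142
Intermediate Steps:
u(w) = -25 (u(w) = -6 - 19 = -25)
P(k) = √(27 + k)
-P(u(1/(54 + 32))) = -√(27 - 25) = -√2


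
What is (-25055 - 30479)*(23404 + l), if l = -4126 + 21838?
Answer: -2283335944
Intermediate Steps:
l = 17712
(-25055 - 30479)*(23404 + l) = (-25055 - 30479)*(23404 + 17712) = -55534*41116 = -2283335944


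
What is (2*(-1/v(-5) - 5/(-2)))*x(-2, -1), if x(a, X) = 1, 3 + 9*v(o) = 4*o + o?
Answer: 79/14 ≈ 5.6429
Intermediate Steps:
v(o) = -⅓ + 5*o/9 (v(o) = -⅓ + (4*o + o)/9 = -⅓ + (5*o)/9 = -⅓ + 5*o/9)
(2*(-1/v(-5) - 5/(-2)))*x(-2, -1) = (2*(-1/(-⅓ + (5/9)*(-5)) - 5/(-2)))*1 = (2*(-1/(-⅓ - 25/9) - 5*(-½)))*1 = (2*(-1/(-28/9) + 5/2))*1 = (2*(-1*(-9/28) + 5/2))*1 = (2*(9/28 + 5/2))*1 = (2*(79/28))*1 = (79/14)*1 = 79/14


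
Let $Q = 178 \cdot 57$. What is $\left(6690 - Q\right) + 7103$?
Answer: $3647$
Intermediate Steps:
$Q = 10146$
$\left(6690 - Q\right) + 7103 = \left(6690 - 10146\right) + 7103 = -3456 + 7103 = 3647$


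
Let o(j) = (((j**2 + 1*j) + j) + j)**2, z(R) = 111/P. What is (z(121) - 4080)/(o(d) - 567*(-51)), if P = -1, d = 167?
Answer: -4191/806021017 ≈ -5.1996e-6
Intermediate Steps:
z(R) = -111 (z(R) = 111/(-1) = 111*(-1) = -111)
o(j) = (j**2 + 3*j)**2 (o(j) = (((j**2 + j) + j) + j)**2 = (((j + j**2) + j) + j)**2 = ((j**2 + 2*j) + j)**2 = (j**2 + 3*j)**2)
(z(121) - 4080)/(o(d) - 567*(-51)) = (-111 - 4080)/(167**2*(3 + 167)**2 - 567*(-51)) = -4191/(27889*170**2 + 28917) = -4191/(27889*28900 + 28917) = -4191/(805992100 + 28917) = -4191/806021017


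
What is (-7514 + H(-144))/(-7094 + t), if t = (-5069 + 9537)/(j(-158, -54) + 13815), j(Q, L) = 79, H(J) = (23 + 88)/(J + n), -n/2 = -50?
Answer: 2297560469/2168310496 ≈ 1.0596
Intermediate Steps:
n = 100 (n = -2*(-50) = 100)
H(J) = 111/(100 + J) (H(J) = (23 + 88)/(J + 100) = 111/(100 + J))
t = 2234/6947 (t = (-5069 + 9537)/(79 + 13815) = 4468/13894 = 4468*(1/13894) = 2234/6947 ≈ 0.32158)
(-7514 + H(-144))/(-7094 + t) = (-7514 + 111/(100 - 144))/(-7094 + 2234/6947) = (-7514 + 111/(-44))/(-49279784/6947) = (-7514 + 111*(-1/44))*(-6947/49279784) = (-7514 - 111/44)*(-6947/49279784) = -330727/44*(-6947/49279784) = 2297560469/2168310496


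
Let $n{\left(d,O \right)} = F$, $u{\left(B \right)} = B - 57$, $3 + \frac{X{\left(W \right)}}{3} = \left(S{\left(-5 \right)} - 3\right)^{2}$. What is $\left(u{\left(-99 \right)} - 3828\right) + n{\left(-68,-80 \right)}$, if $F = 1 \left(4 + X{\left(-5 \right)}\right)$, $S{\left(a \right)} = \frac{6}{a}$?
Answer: $- \frac{98402}{25} \approx -3936.1$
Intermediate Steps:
$X{\left(W \right)} = \frac{1098}{25}$ ($X{\left(W \right)} = -9 + 3 \left(\frac{6}{-5} - 3\right)^{2} = -9 + 3 \left(6 \left(- \frac{1}{5}\right) - 3\right)^{2} = -9 + 3 \left(- \frac{6}{5} - 3\right)^{2} = -9 + 3 \left(- \frac{21}{5}\right)^{2} = -9 + 3 \cdot \frac{441}{25} = -9 + \frac{1323}{25} = \frac{1098}{25}$)
$u{\left(B \right)} = -57 + B$ ($u{\left(B \right)} = B - 57 = -57 + B$)
$F = \frac{1198}{25}$ ($F = 1 \left(4 + \frac{1098}{25}\right) = 1 \cdot \frac{1198}{25} = \frac{1198}{25} \approx 47.92$)
$n{\left(d,O \right)} = \frac{1198}{25}$
$\left(u{\left(-99 \right)} - 3828\right) + n{\left(-68,-80 \right)} = \left(\left(-57 - 99\right) - 3828\right) + \frac{1198}{25} = \left(-156 - 3828\right) + \frac{1198}{25} = -3984 + \frac{1198}{25} = - \frac{98402}{25}$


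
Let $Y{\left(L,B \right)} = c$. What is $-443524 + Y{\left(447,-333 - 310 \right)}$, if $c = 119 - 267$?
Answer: $-443672$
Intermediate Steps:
$c = -148$ ($c = 119 - 267 = -148$)
$Y{\left(L,B \right)} = -148$
$-443524 + Y{\left(447,-333 - 310 \right)} = -443524 - 148 = -443672$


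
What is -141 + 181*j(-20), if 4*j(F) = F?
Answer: -1046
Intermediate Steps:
j(F) = F/4
-141 + 181*j(-20) = -141 + 181*((¼)*(-20)) = -141 + 181*(-5) = -141 - 905 = -1046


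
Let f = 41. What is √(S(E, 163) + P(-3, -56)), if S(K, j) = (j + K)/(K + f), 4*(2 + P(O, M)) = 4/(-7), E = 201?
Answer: I*√3787/77 ≈ 0.7992*I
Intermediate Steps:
P(O, M) = -15/7 (P(O, M) = -2 + (4/(-7))/4 = -2 + (4*(-⅐))/4 = -2 + (¼)*(-4/7) = -2 - ⅐ = -15/7)
S(K, j) = (K + j)/(41 + K) (S(K, j) = (j + K)/(K + 41) = (K + j)/(41 + K))
√(S(E, 163) + P(-3, -56)) = √((201 + 163)/(41 + 201) - 15/7) = √(364/242 - 15/7) = √((1/242)*364 - 15/7) = √(182/121 - 15/7) = √(-541/847) = I*√3787/77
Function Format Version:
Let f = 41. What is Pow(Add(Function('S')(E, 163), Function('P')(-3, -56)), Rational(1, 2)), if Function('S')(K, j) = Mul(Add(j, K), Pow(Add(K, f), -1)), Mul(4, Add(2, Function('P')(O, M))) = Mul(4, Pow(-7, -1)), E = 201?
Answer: Mul(Rational(1, 77), I, Pow(3787, Rational(1, 2))) ≈ Mul(0.79920, I)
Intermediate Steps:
Function('P')(O, M) = Rational(-15, 7) (Function('P')(O, M) = Add(-2, Mul(Rational(1, 4), Mul(4, Pow(-7, -1)))) = Add(-2, Mul(Rational(1, 4), Mul(4, Rational(-1, 7)))) = Add(-2, Mul(Rational(1, 4), Rational(-4, 7))) = Add(-2, Rational(-1, 7)) = Rational(-15, 7))
Function('S')(K, j) = Mul(Pow(Add(41, K), -1), Add(K, j)) (Function('S')(K, j) = Mul(Add(j, K), Pow(Add(K, 41), -1)) = Mul(Add(K, j), Pow(Add(41, K), -1)) = Mul(Pow(Add(41, K), -1), Add(K, j)))
Pow(Add(Function('S')(E, 163), Function('P')(-3, -56)), Rational(1, 2)) = Pow(Add(Mul(Pow(Add(41, 201), -1), Add(201, 163)), Rational(-15, 7)), Rational(1, 2)) = Pow(Add(Mul(Pow(242, -1), 364), Rational(-15, 7)), Rational(1, 2)) = Pow(Add(Mul(Rational(1, 242), 364), Rational(-15, 7)), Rational(1, 2)) = Pow(Add(Rational(182, 121), Rational(-15, 7)), Rational(1, 2)) = Pow(Rational(-541, 847), Rational(1, 2)) = Mul(Rational(1, 77), I, Pow(3787, Rational(1, 2)))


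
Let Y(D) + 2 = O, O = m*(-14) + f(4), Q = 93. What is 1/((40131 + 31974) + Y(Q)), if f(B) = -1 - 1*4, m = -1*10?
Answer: 1/72238 ≈ 1.3843e-5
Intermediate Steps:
m = -10
f(B) = -5 (f(B) = -1 - 4 = -5)
O = 135 (O = -10*(-14) - 5 = 140 - 5 = 135)
Y(D) = 133 (Y(D) = -2 + 135 = 133)
1/((40131 + 31974) + Y(Q)) = 1/((40131 + 31974) + 133) = 1/(72105 + 133) = 1/72238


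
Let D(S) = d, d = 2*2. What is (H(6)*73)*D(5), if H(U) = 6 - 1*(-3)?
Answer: 2628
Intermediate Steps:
d = 4
H(U) = 9 (H(U) = 6 + 3 = 9)
D(S) = 4
(H(6)*73)*D(5) = (9*73)*4 = 657*4 = 2628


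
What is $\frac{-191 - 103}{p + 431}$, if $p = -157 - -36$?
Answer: $- \frac{147}{155} \approx -0.94839$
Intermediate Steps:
$p = -121$ ($p = -157 + 36 = -121$)
$\frac{-191 - 103}{p + 431} = \frac{-191 - 103}{-121 + 431} = - \frac{294}{310} = \left(-294\right) \frac{1}{310} = - \frac{147}{155}$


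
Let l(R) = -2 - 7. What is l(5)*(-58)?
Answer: 522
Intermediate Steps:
l(R) = -9
l(5)*(-58) = -9*(-58) = 522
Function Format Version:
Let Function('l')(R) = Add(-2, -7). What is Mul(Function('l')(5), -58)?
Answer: 522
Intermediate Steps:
Function('l')(R) = -9
Mul(Function('l')(5), -58) = Mul(-9, -58) = 522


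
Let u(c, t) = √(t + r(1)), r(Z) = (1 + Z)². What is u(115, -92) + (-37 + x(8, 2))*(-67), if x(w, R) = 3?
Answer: 2278 + 2*I*√22 ≈ 2278.0 + 9.3808*I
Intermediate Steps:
u(c, t) = √(4 + t) (u(c, t) = √(t + (1 + 1)²) = √(t + 2²) = √(t + 4) = √(4 + t))
u(115, -92) + (-37 + x(8, 2))*(-67) = √(4 - 92) + (-37 + 3)*(-67) = √(-88) - 34*(-67) = 2*I*√22 + 2278 = 2278 + 2*I*√22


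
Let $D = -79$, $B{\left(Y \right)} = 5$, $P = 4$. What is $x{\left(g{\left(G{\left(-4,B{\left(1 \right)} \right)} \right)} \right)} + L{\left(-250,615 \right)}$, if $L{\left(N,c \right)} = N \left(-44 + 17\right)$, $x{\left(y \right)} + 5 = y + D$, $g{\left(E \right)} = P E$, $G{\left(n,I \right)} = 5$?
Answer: $6686$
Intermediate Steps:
$g{\left(E \right)} = 4 E$
$x{\left(y \right)} = -84 + y$ ($x{\left(y \right)} = -5 + \left(y - 79\right) = -5 + \left(-79 + y\right) = -84 + y$)
$L{\left(N,c \right)} = - 27 N$ ($L{\left(N,c \right)} = N \left(-27\right) = - 27 N$)
$x{\left(g{\left(G{\left(-4,B{\left(1 \right)} \right)} \right)} \right)} + L{\left(-250,615 \right)} = \left(-84 + 4 \cdot 5\right) - -6750 = \left(-84 + 20\right) + 6750 = -64 + 6750 = 6686$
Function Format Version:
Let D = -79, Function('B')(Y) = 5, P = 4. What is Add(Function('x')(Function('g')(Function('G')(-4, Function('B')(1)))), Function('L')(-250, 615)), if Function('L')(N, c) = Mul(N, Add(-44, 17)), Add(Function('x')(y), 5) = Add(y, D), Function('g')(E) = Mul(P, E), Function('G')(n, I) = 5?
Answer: 6686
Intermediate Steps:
Function('g')(E) = Mul(4, E)
Function('x')(y) = Add(-84, y) (Function('x')(y) = Add(-5, Add(y, -79)) = Add(-5, Add(-79, y)) = Add(-84, y))
Function('L')(N, c) = Mul(-27, N) (Function('L')(N, c) = Mul(N, -27) = Mul(-27, N))
Add(Function('x')(Function('g')(Function('G')(-4, Function('B')(1)))), Function('L')(-250, 615)) = Add(Add(-84, Mul(4, 5)), Mul(-27, -250)) = Add(Add(-84, 20), 6750) = Add(-64, 6750) = 6686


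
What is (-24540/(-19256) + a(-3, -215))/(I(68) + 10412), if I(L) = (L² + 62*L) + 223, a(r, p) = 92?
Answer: 449023/93752650 ≈ 0.0047894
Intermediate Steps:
I(L) = 223 + L² + 62*L
(-24540/(-19256) + a(-3, -215))/(I(68) + 10412) = (-24540/(-19256) + 92)/((223 + 68² + 62*68) + 10412) = (-24540*(-1/19256) + 92)/((223 + 4624 + 4216) + 10412) = (6135/4814 + 92)/(9063 + 10412) = (449023/4814)/19475 = (449023/4814)*(1/19475) = 449023/93752650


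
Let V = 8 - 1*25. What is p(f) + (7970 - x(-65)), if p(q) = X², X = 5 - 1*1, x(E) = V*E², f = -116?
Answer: 79811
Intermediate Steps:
V = -17 (V = 8 - 25 = -17)
x(E) = -17*E²
X = 4 (X = 5 - 1 = 4)
p(q) = 16 (p(q) = 4² = 16)
p(f) + (7970 - x(-65)) = 16 + (7970 - (-17)*(-65)²) = 16 + (7970 - (-17)*4225) = 16 + (7970 - 1*(-71825)) = 16 + (7970 + 71825) = 16 + 79795 = 79811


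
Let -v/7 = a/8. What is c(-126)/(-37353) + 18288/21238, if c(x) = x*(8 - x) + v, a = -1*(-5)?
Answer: 4167147889/3173212056 ≈ 1.3132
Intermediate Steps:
a = 5
v = -35/8 ≈ -4.3750
c(x) = -35/8 + x*(8 - x) (c(x) = x*(8 - x) - 35/8 = -35/8 + x*(8 - x))
c(-126)/(-37353) + 18288/21238 = (-35/8 - 1*(-126)² + 8*(-126))/(-37353) + 18288/21238 = (-35/8 - 1*15876 - 1008)*(-1/37353) + 18288*(1/21238) = (-35/8 - 15876 - 1008)*(-1/37353) + 9144/10619 = -135107/8*(-1/37353) + 9144/10619 = 135107/298824 + 9144/10619 = 4167147889/3173212056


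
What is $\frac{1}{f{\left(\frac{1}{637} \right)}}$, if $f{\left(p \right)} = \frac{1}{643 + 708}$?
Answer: $1351$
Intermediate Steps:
$f{\left(p \right)} = \frac{1}{1351}$
$\frac{1}{f{\left(\frac{1}{637} \right)}} = \frac{1}{\frac{1}{1351}} = 1351$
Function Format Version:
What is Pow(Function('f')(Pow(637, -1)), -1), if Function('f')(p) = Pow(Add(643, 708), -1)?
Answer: 1351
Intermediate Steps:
Function('f')(p) = Rational(1, 1351) (Function('f')(p) = Pow(1351, -1) = Rational(1, 1351))
Pow(Function('f')(Pow(637, -1)), -1) = Pow(Rational(1, 1351), -1) = 1351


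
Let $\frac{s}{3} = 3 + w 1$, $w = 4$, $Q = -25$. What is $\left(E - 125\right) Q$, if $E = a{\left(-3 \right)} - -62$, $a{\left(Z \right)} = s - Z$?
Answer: $975$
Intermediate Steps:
$s = 21$ ($s = 3 \left(3 + 4 \cdot 1\right) = 3 \left(3 + 4\right) = 3 \cdot 7 = 21$)
$a{\left(Z \right)} = 21 - Z$
$E = 86$ ($E = \left(21 - -3\right) - -62 = \left(21 + 3\right) + 62 = 24 + 62 = 86$)
$\left(E - 125\right) Q = \left(86 - 125\right) \left(-25\right) = \left(-39\right) \left(-25\right) = 975$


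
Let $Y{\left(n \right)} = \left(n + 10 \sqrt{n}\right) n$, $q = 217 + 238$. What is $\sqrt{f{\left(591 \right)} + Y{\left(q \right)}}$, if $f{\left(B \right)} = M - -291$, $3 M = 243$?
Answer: $\sqrt{207397 + 4550 \sqrt{455}} \approx 551.77$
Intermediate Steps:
$M = 81$ ($M = \frac{1}{3} \cdot 243 = 81$)
$q = 455$
$Y{\left(n \right)} = n \left(n + 10 \sqrt{n}\right)$
$f{\left(B \right)} = 372$ ($f{\left(B \right)} = 81 - -291 = 81 + 291 = 372$)
$\sqrt{f{\left(591 \right)} + Y{\left(q \right)}} = \sqrt{372 + \left(455^{2} + 10 \cdot 455^{\frac{3}{2}}\right)} = \sqrt{372 + \left(207025 + 10 \cdot 455 \sqrt{455}\right)} = \sqrt{372 + \left(207025 + 4550 \sqrt{455}\right)} = \sqrt{207397 + 4550 \sqrt{455}}$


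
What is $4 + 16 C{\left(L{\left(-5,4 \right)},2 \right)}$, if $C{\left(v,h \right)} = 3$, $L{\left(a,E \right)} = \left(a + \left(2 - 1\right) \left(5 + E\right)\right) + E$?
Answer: $52$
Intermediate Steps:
$L{\left(a,E \right)} = 5 + a + 2 E$ ($L{\left(a,E \right)} = \left(a + 1 \left(5 + E\right)\right) + E = \left(a + \left(5 + E\right)\right) + E = \left(5 + E + a\right) + E = 5 + a + 2 E$)
$4 + 16 C{\left(L{\left(-5,4 \right)},2 \right)} = 4 + 16 \cdot 3 = 4 + 48 = 52$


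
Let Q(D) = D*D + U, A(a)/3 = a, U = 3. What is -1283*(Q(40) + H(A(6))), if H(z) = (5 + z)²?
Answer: -2735356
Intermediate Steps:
A(a) = 3*a
Q(D) = 3 + D² (Q(D) = D*D + 3 = D² + 3 = 3 + D²)
-1283*(Q(40) + H(A(6))) = -1283*((3 + 40²) + (5 + 3*6)²) = -1283*((3 + 1600) + (5 + 18)²) = -1283*(1603 + 23²) = -1283*(1603 + 529) = -1283*2132 = -2735356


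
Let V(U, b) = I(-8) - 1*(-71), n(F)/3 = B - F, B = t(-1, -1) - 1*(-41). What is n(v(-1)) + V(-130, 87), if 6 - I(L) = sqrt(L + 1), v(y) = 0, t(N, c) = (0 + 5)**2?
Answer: 275 - I*sqrt(7) ≈ 275.0 - 2.6458*I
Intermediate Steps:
t(N, c) = 25 (t(N, c) = 5**2 = 25)
B = 66 (B = 25 - 1*(-41) = 25 + 41 = 66)
I(L) = 6 - sqrt(1 + L) (I(L) = 6 - sqrt(L + 1) = 6 - sqrt(1 + L))
n(F) = 198 - 3*F (n(F) = 3*(66 - F) = 198 - 3*F)
V(U, b) = 77 - I*sqrt(7) (V(U, b) = (6 - sqrt(1 - 8)) - 1*(-71) = (6 - sqrt(-7)) + 71 = (6 - I*sqrt(7)) + 71 = 77 - I*sqrt(7))
n(v(-1)) + V(-130, 87) = (198 - 3*0) + (77 - I*sqrt(7)) = (198 + 0) + (77 - I*sqrt(7)) = 198 + (77 - I*sqrt(7)) = 275 - I*sqrt(7)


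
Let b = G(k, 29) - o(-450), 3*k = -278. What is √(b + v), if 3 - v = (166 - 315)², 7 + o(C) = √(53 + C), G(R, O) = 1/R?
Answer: √(-1715010078 - 77284*I*√397)/278 ≈ 0.066877 - 148.97*I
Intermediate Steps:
k = -278/3 (k = (⅓)*(-278) = -278/3 ≈ -92.667)
o(C) = -7 + √(53 + C)
v = -22198 (v = 3 - (166 - 315)² = 3 - 1*(-149)² = 3 - 1*22201 = 3 - 22201 = -22198)
b = 1943/278 - I*√397 (b = 1/(-278/3) - (-7 + √(53 - 450)) = -3/278 - (-7 + √(-397)) = -3/278 - (-7 + I*√397) = -3/278 + (7 - I*√397) = 1943/278 - I*√397 ≈ 6.9892 - 19.925*I)
√(b + v) = √((1943/278 - I*√397) - 22198) = √(-6169101/278 - I*√397)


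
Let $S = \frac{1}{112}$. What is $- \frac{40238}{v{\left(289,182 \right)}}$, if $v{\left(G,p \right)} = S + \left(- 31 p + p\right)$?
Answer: $\frac{4506656}{611519} \approx 7.3696$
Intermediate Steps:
$S = \frac{1}{112} \approx 0.0089286$
$v{\left(G,p \right)} = \frac{1}{112} - 30 p$ ($v{\left(G,p \right)} = \frac{1}{112} + \left(- 31 p + p\right) = \frac{1}{112} - 30 p$)
$- \frac{40238}{v{\left(289,182 \right)}} = - \frac{40238}{\frac{1}{112} - 5460} = - \frac{40238}{- \frac{611519}{112}} = \left(-40238\right) \left(- \frac{112}{611519}\right) = \frac{4506656}{611519}$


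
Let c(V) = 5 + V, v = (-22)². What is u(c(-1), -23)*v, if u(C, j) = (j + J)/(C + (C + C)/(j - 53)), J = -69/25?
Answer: -2961112/925 ≈ -3201.2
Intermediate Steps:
v = 484
J = -69/25 (J = -69*1/25 = -69/25 ≈ -2.7600)
u(C, j) = (-69/25 + j)/(C + 2*C/(-53 + j)) (u(C, j) = (j - 69/25)/(C + (C + C)/(j - 53)) = (-69/25 + j)/(C + (2*C)/(-53 + j)) = (-69/25 + j)/(C + 2*C/(-53 + j)))
u(c(-1), -23)*v = ((3657 - 1394*(-23) + 25*(-23)²)/(25*(5 - 1)*(-51 - 23)))*484 = ((1/25)*(3657 + 32062 + 25*529)/(4*(-74)))*484 = ((1/25)*(¼)*(-1/74)*(3657 + 32062 + 13225))*484 = ((1/25)*(¼)*(-1/74)*48944)*484 = -6118/925*484 = -2961112/925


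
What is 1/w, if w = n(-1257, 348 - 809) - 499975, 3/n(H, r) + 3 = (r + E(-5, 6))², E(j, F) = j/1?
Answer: -217153/108571071172 ≈ -2.0001e-6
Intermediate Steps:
E(j, F) = j (E(j, F) = j*1 = j)
n(H, r) = 3/(-3 + (-5 + r)²) (n(H, r) = 3/(-3 + (r - 5)²) = 3/(-3 + (-5 + r)²))
w = -108571071172/217153 (w = 3/(-3 + (-5 + (348 - 809))²) - 499975 = 3/(-3 + (-5 - 461)²) - 499975 = 3/(-3 + (-466)²) - 499975 = 3/(-3 + 217156) - 499975 = 3/217153 - 499975 = -108571071172/217153 ≈ -4.9998e+5)
1/w = 1/(-108571071172/217153) = -217153/108571071172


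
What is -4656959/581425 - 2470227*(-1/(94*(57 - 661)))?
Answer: -1700655237659/33010985800 ≈ -51.518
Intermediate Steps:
-4656959/581425 - 2470227*(-1/(94*(57 - 661))) = -4656959*1/581425 - 2470227/((-604*(-94))) = -4656959/581425 - 2470227/56776 = -1700655237659/33010985800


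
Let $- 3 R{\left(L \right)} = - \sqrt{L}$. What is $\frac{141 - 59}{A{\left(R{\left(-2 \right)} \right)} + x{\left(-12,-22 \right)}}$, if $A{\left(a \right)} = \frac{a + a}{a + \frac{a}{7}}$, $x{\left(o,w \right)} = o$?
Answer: $-8$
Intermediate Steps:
$R{\left(L \right)} = \frac{\sqrt{L}}{3}$ ($R{\left(L \right)} = - \frac{\left(-1\right) \sqrt{L}}{3} = \frac{\sqrt{L}}{3}$)
$A{\left(a \right)} = \frac{7}{4}$ ($A{\left(a \right)} = \frac{2 a}{a + a \frac{1}{7}} = \frac{2 a}{a + \frac{a}{7}} = \frac{2 a}{\frac{8}{7} a} = 2 a \frac{7}{8 a} = \frac{7}{4}$)
$\frac{141 - 59}{A{\left(R{\left(-2 \right)} \right)} + x{\left(-12,-22 \right)}} = \frac{141 - 59}{\frac{7}{4} - 12} = \frac{82}{- \frac{41}{4}} = 82 \left(- \frac{4}{41}\right) = -8$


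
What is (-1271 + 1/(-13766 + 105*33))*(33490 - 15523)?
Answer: -235234241124/10301 ≈ -2.2836e+7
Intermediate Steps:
(-1271 + 1/(-13766 + 105*33))*(33490 - 15523) = (-1271 + 1/(-13766 + 3465))*17967 = (-1271 + 1/(-10301))*17967 = (-1271 - 1/10301)*17967 = -13092572/10301*17967 = -235234241124/10301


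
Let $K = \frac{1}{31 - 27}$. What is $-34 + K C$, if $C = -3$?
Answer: $- \frac{139}{4} \approx -34.75$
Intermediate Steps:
$K = \frac{1}{4} \approx 0.25$
$-34 + K C = -34 + \frac{1}{4} \left(-3\right) = -34 - \frac{3}{4} = - \frac{139}{4}$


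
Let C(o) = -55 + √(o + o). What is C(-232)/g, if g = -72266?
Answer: 55/72266 - 2*I*√29/36133 ≈ 0.00076108 - 0.00029807*I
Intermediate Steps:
C(o) = -55 + √2*√o (C(o) = -55 + √(2*o) = -55 + √2*√o)
C(-232)/g = (-55 + √2*√(-232))/(-72266) = (-55 + √2*(2*I*√58))*(-1/72266) = (-55 + 4*I*√29)*(-1/72266) = 55/72266 - 2*I*√29/36133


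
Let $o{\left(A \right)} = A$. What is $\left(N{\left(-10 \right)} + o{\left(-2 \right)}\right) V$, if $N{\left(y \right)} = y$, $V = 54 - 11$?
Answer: $-516$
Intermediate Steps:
$V = 43$ ($V = 54 - 11 = 43$)
$\left(N{\left(-10 \right)} + o{\left(-2 \right)}\right) V = \left(-10 - 2\right) 43 = \left(-12\right) 43 = -516$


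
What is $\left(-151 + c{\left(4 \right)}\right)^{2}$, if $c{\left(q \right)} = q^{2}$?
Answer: $18225$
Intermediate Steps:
$\left(-151 + c{\left(4 \right)}\right)^{2} = \left(-151 + 4^{2}\right)^{2} = \left(-151 + 16\right)^{2} = \left(-135\right)^{2} = 18225$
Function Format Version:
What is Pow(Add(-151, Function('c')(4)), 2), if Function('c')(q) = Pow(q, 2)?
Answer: 18225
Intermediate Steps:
Pow(Add(-151, Function('c')(4)), 2) = Pow(Add(-151, Pow(4, 2)), 2) = Pow(Add(-151, 16), 2) = Pow(-135, 2) = 18225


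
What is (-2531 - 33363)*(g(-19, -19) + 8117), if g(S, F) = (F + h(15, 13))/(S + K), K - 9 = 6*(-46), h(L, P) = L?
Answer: -41663350302/143 ≈ -2.9135e+8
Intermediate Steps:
K = -267 (K = 9 + 6*(-46) = 9 - 276 = -267)
g(S, F) = (15 + F)/(-267 + S) (g(S, F) = (F + 15)/(S - 267) = (15 + F)/(-267 + S))
(-2531 - 33363)*(g(-19, -19) + 8117) = (-2531 - 33363)*((15 - 19)/(-267 - 19) + 8117) = -35894*(-4/(-286) + 8117) = -35894*(-1/286*(-4) + 8117) = -35894*(2/143 + 8117) = -35894*1160733/143 = -41663350302/143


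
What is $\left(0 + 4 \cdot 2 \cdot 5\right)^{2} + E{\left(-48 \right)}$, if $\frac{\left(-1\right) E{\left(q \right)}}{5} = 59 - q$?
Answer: $1065$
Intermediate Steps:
$E{\left(q \right)} = -295 + 5 q$ ($E{\left(q \right)} = - 5 \left(59 - q\right) = -295 + 5 q$)
$\left(0 + 4 \cdot 2 \cdot 5\right)^{2} + E{\left(-48 \right)} = \left(0 + 4 \cdot 2 \cdot 5\right)^{2} + \left(-295 + 5 \left(-48\right)\right) = \left(0 + 8 \cdot 5\right)^{2} - 535 = \left(0 + 40\right)^{2} - 535 = 40^{2} - 535 = 1600 - 535 = 1065$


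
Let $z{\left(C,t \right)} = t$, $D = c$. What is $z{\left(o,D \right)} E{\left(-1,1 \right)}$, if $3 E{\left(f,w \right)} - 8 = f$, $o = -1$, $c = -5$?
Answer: $- \frac{35}{3} \approx -11.667$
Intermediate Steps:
$D = -5$
$E{\left(f,w \right)} = \frac{8}{3} + \frac{f}{3}$
$z{\left(o,D \right)} E{\left(-1,1 \right)} = - 5 \left(\frac{8}{3} + \frac{1}{3} \left(-1\right)\right) = - 5 \left(\frac{8}{3} - \frac{1}{3}\right) = \left(-5\right) \frac{7}{3} = - \frac{35}{3}$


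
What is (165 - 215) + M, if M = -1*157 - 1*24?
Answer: -231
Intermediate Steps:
M = -181 (M = -157 - 24 = -181)
(165 - 215) + M = (165 - 215) - 181 = -50 - 181 = -231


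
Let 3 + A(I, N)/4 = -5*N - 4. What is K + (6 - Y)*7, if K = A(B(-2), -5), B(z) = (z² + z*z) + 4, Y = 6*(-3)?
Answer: 240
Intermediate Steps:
Y = -18
B(z) = 4 + 2*z² (B(z) = (z² + z²) + 4 = 2*z² + 4 = 4 + 2*z²)
A(I, N) = -28 - 20*N (A(I, N) = -12 + 4*(-5*N - 4) = -12 + 4*(-4 - 5*N) = -12 + (-16 - 20*N) = -28 - 20*N)
K = 72 (K = -28 - 20*(-5) = -28 + 100 = 72)
K + (6 - Y)*7 = 72 + (6 - 1*(-18))*7 = 72 + (6 + 18)*7 = 72 + 24*7 = 72 + 168 = 240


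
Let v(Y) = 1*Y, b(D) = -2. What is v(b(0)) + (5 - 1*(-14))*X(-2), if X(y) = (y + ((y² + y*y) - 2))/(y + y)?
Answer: -21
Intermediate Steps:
v(Y) = Y
X(y) = (-2 + y + 2*y²)/(2*y) (X(y) = (y + ((y² + y²) - 2))/((2*y)) = (y + (2*y² - 2))*(1/(2*y)) = (y + (-2 + 2*y²))*(1/(2*y)) = (-2 + y + 2*y²)*(1/(2*y)) = (-2 + y + 2*y²)/(2*y))
v(b(0)) + (5 - 1*(-14))*X(-2) = -2 + (5 - 1*(-14))*(½ - 2 - 1/(-2)) = -2 + (5 + 14)*(½ - 2 - 1*(-½)) = -2 + 19*(½ - 2 + ½) = -2 + 19*(-1) = -2 - 19 = -21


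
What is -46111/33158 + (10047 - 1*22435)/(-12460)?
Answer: -40945439/103287170 ≈ -0.39642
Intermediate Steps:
-46111/33158 + (10047 - 1*22435)/(-12460) = -46111*1/33158 + (10047 - 22435)*(-1/12460) = -46111/33158 - 12388*(-1/12460) = -46111/33158 + 3097/3115 = -40945439/103287170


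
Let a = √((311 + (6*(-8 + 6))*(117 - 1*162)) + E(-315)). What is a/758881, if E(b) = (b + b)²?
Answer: √397751/758881 ≈ 0.00083106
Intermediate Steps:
E(b) = 4*b² (E(b) = (2*b)² = 4*b²)
a = √397751 (a = √((311 + (6*(-8 + 6))*(117 - 1*162)) + 4*(-315)²) = √((311 + (6*(-2))*(117 - 162)) + 4*99225) = √((311 - 12*(-45)) + 396900) = √((311 + 540) + 396900) = √(851 + 396900) = √397751 ≈ 630.67)
a/758881 = √397751/758881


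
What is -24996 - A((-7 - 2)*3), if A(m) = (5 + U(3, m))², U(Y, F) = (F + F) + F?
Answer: -30772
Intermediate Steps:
U(Y, F) = 3*F (U(Y, F) = 2*F + F = 3*F)
A(m) = (5 + 3*m)²
-24996 - A((-7 - 2)*3) = -24996 - (5 + 3*((-7 - 2)*3))² = -24996 - (5 + 3*(-9*3))² = -24996 - (5 + 3*(-27))² = -24996 - (5 - 81)² = -24996 - 1*(-76)² = -24996 - 1*5776 = -24996 - 5776 = -30772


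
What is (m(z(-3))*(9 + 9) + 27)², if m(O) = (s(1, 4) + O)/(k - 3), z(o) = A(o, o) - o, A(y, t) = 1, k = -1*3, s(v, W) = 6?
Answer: 9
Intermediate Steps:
k = -3
z(o) = 1 - o
m(O) = -1 - O/6 (m(O) = (6 + O)/(-3 - 3) = (6 + O)/(-6) = (6 + O)*(-⅙) = -1 - O/6)
(m(z(-3))*(9 + 9) + 27)² = ((-1 - (1 - 1*(-3))/6)*(9 + 9) + 27)² = ((-1 - (1 + 3)/6)*18 + 27)² = ((-1 - ⅙*4)*18 + 27)² = ((-1 - ⅔)*18 + 27)² = (-5/3*18 + 27)² = (-30 + 27)² = (-3)² = 9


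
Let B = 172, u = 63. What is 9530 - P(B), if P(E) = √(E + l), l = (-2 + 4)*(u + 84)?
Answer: 9530 - √466 ≈ 9508.4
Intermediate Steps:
l = 294 (l = (-2 + 4)*(63 + 84) = 2*147 = 294)
P(E) = √(294 + E) (P(E) = √(E + 294) = √(294 + E))
9530 - P(B) = 9530 - √(294 + 172) = 9530 - √466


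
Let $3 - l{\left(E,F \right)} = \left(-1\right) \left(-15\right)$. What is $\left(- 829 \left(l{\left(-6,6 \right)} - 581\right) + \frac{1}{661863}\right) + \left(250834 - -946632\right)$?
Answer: $\frac{1117928304370}{661863} \approx 1.6891 \cdot 10^{6}$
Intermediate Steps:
$l{\left(E,F \right)} = -12$ ($l{\left(E,F \right)} = 3 - \left(-1\right) \left(-15\right) = 3 - 15 = -12$)
$\left(- 829 \left(l{\left(-6,6 \right)} - 581\right) + \frac{1}{661863}\right) + \left(250834 - -946632\right) = \left(- 829 \left(-12 - 581\right) + \frac{1}{661863}\right) + \left(250834 - -946632\right) = \left(\left(-829\right) \left(-593\right) + \frac{1}{661863}\right) + \left(250834 + 946632\right) = \left(491597 + \frac{1}{661863}\right) + 1197466 = \frac{325369865212}{661863} + 1197466 = \frac{1117928304370}{661863}$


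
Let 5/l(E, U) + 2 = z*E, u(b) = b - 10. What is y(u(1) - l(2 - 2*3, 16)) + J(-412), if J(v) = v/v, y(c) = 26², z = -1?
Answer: 677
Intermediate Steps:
u(b) = -10 + b
l(E, U) = 5/(-2 - E)
y(c) = 676
J(v) = 1
y(u(1) - l(2 - 2*3, 16)) + J(-412) = 676 + 1 = 677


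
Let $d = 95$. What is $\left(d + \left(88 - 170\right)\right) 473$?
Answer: $6149$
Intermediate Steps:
$\left(d + \left(88 - 170\right)\right) 473 = \left(95 + \left(88 - 170\right)\right) 473 = \left(95 - 82\right) 473 = 13 \cdot 473 = 6149$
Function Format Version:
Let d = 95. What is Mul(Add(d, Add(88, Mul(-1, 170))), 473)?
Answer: 6149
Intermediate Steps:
Mul(Add(d, Add(88, Mul(-1, 170))), 473) = Mul(Add(95, Add(88, Mul(-1, 170))), 473) = Mul(Add(95, Add(88, -170)), 473) = Mul(Add(95, -82), 473) = Mul(13, 473) = 6149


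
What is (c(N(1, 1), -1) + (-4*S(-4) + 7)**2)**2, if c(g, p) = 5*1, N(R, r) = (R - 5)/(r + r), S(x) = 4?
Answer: 7396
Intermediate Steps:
N(R, r) = (-5 + R)/(2*r) (N(R, r) = (-5 + R)/((2*r)) = (-5 + R)*(1/(2*r)) = (-5 + R)/(2*r))
c(g, p) = 5
(c(N(1, 1), -1) + (-4*S(-4) + 7)**2)**2 = (5 + (-4*4 + 7)**2)**2 = (5 + (-16 + 7)**2)**2 = (5 + (-9)**2)**2 = (5 + 81)**2 = 86**2 = 7396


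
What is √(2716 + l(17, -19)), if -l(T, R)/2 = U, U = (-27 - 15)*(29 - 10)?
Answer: 14*√22 ≈ 65.666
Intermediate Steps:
U = -798 (U = -42*19 = -798)
l(T, R) = 1596 (l(T, R) = -2*(-798) = 1596)
√(2716 + l(17, -19)) = √(2716 + 1596) = √4312 = 14*√22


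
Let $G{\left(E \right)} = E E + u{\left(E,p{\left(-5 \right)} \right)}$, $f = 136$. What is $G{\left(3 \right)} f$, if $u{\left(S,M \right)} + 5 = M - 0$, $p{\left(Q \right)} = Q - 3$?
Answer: $-544$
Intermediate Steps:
$p{\left(Q \right)} = -3 + Q$
$u{\left(S,M \right)} = -5 + M$ ($u{\left(S,M \right)} = -5 + \left(M - 0\right) = -5 + \left(M + 0\right) = -5 + M$)
$G{\left(E \right)} = -13 + E^{2}$ ($G{\left(E \right)} = E E - 13 = E^{2} - 13 = -13 + E^{2}$)
$G{\left(3 \right)} f = \left(-13 + 3^{2}\right) 136 = \left(-13 + 9\right) 136 = \left(-4\right) 136 = -544$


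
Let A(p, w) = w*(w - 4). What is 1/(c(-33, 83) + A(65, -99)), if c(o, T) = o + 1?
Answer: 1/10165 ≈ 9.8377e-5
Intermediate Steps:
c(o, T) = 1 + o
A(p, w) = w*(-4 + w)
1/(c(-33, 83) + A(65, -99)) = 1/((1 - 33) - 99*(-4 - 99)) = 1/(-32 - 99*(-103)) = 1/(-32 + 10197) = 1/10165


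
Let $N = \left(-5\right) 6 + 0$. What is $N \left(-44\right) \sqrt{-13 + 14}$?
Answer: $1320$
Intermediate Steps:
$N = -30$ ($N = -30 + 0 = -30$)
$N \left(-44\right) \sqrt{-13 + 14} = \left(-30\right) \left(-44\right) \sqrt{-13 + 14} = 1320 \sqrt{1} = 1320 \cdot 1 = 1320$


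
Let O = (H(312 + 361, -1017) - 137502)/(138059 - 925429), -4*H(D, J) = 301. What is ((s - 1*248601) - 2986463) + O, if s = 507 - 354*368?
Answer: -10597461088611/3149480 ≈ -3.3648e+6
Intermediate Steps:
H(D, J) = -301/4 (H(D, J) = -¼*301 = -301/4)
s = -129765 (s = 507 - 130272 = -129765)
O = 550309/3149480 (O = (-301/4 - 137502)/(138059 - 925429) = -550309/4/(-787370) = -550309/4*(-1/787370) = 550309/3149480 ≈ 0.17473)
((s - 1*248601) - 2986463) + O = ((-129765 - 1*248601) - 2986463) + 550309/3149480 = ((-129765 - 248601) - 2986463) + 550309/3149480 = (-378366 - 2986463) + 550309/3149480 = -3364829 + 550309/3149480 = -10597461088611/3149480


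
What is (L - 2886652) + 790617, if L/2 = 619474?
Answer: -857087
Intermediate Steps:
L = 1238948 (L = 2*619474 = 1238948)
(L - 2886652) + 790617 = (1238948 - 2886652) + 790617 = -1647704 + 790617 = -857087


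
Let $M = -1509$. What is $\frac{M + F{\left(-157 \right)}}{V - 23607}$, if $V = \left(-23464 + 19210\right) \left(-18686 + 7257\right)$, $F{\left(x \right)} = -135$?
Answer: $- \frac{548}{16198453} \approx -3.383 \cdot 10^{-5}$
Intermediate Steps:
$V = 48618966$ ($V = \left(-4254\right) \left(-11429\right) = 48618966$)
$\frac{M + F{\left(-157 \right)}}{V - 23607} = \frac{-1509 - 135}{48618966 - 23607} = - \frac{1644}{48595359} = \left(-1644\right) \frac{1}{48595359} = - \frac{548}{16198453}$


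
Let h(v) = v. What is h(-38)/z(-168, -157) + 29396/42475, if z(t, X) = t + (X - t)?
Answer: 6229222/6668575 ≈ 0.93412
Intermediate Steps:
z(t, X) = X
h(-38)/z(-168, -157) + 29396/42475 = -38/(-157) + 29396/42475 = -38*(-1/157) + 29396*(1/42475) = 38/157 + 29396/42475 = 6229222/6668575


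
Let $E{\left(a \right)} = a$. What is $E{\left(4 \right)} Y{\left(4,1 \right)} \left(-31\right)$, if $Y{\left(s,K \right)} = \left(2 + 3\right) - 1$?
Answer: $-496$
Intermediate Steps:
$Y{\left(s,K \right)} = 4$ ($Y{\left(s,K \right)} = 5 - 1 = 4$)
$E{\left(4 \right)} Y{\left(4,1 \right)} \left(-31\right) = 4 \cdot 4 \left(-31\right) = 16 \left(-31\right) = -496$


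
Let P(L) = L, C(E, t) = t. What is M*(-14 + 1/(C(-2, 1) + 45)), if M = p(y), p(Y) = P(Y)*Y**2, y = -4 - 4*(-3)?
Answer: -164608/23 ≈ -7156.9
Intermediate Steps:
y = 8 (y = -4 + 12 = 8)
p(Y) = Y**3 (p(Y) = Y*Y**2 = Y**3)
M = 512 (M = 8**3 = 512)
M*(-14 + 1/(C(-2, 1) + 45)) = 512*(-14 + 1/(1 + 45)) = 512*(-14 + 1/46) = 512*(-643/46) = -164608/23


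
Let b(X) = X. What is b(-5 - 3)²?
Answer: 64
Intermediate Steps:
b(-5 - 3)² = (-5 - 3)² = (-8)² = 64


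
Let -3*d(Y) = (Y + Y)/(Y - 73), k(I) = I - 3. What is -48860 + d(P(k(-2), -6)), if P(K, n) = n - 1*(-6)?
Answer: -48860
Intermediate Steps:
k(I) = -3 + I
P(K, n) = 6 + n (P(K, n) = n + 6 = 6 + n)
d(Y) = -2*Y/(3*(-73 + Y)) (d(Y) = -(Y + Y)/(3*(Y - 73)) = -2*Y/(3*(-73 + Y)))
-48860 + d(P(k(-2), -6)) = -48860 - 2*(6 - 6)/(-219 + 3*(6 - 6)) = -48860 - 2*0/(-219 + 3*0) = -48860 - 2*0/(-219 + 0) = -48860 - 2*0/(-219) = -48860 - 2*0*(-1/219) = -48860 + 0 = -48860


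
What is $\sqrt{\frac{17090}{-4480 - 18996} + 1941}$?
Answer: $\frac{\sqrt{267331928794}}{11738} \approx 44.049$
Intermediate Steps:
$\sqrt{\frac{17090}{-4480 - 18996} + 1941} = \sqrt{\frac{17090}{-23476} + 1941} = \sqrt{17090 \left(- \frac{1}{23476}\right) + 1941} = \sqrt{- \frac{8545}{11738} + 1941} = \sqrt{\frac{22774913}{11738}} = \frac{\sqrt{267331928794}}{11738}$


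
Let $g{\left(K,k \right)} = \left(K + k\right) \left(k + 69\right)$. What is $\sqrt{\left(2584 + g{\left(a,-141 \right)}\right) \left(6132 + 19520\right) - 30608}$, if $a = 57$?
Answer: $4 \sqrt{13837341} \approx 14879.0$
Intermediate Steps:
$g{\left(K,k \right)} = \left(69 + k\right) \left(K + k\right)$ ($g{\left(K,k \right)} = \left(K + k\right) \left(69 + k\right) = \left(69 + k\right) \left(K + k\right)$)
$\sqrt{\left(2584 + g{\left(a,-141 \right)}\right) \left(6132 + 19520\right) - 30608} = \sqrt{\left(2584 + \left(\left(-141\right)^{2} + 69 \cdot 57 + 69 \left(-141\right) + 57 \left(-141\right)\right)\right) \left(6132 + 19520\right) - 30608} = \sqrt{\left(2584 + \left(19881 + 3933 - 9729 - 8037\right)\right) 25652 - 30608} = \sqrt{\left(2584 + 6048\right) 25652 - 30608} = \sqrt{8632 \cdot 25652 - 30608} = \sqrt{221428064 - 30608} = \sqrt{221397456} = 4 \sqrt{13837341}$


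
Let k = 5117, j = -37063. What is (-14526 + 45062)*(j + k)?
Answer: -975503056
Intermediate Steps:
(-14526 + 45062)*(j + k) = (-14526 + 45062)*(-37063 + 5117) = 30536*(-31946) = -975503056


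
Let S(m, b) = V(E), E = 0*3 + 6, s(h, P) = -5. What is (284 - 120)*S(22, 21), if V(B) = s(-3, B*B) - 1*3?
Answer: -1312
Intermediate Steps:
E = 6 (E = 0 + 6 = 6)
V(B) = -8 (V(B) = -5 - 1*3 = -5 - 3 = -8)
S(m, b) = -8
(284 - 120)*S(22, 21) = (284 - 120)*(-8) = 164*(-8) = -1312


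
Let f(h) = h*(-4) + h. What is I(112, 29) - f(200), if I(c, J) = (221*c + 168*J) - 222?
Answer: 30002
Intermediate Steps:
I(c, J) = -222 + 168*J + 221*c (I(c, J) = (168*J + 221*c) - 222 = -222 + 168*J + 221*c)
f(h) = -3*h (f(h) = -4*h + h = -3*h)
I(112, 29) - f(200) = (-222 + 168*29 + 221*112) - (-3)*200 = (-222 + 4872 + 24752) - 1*(-600) = 29402 + 600 = 30002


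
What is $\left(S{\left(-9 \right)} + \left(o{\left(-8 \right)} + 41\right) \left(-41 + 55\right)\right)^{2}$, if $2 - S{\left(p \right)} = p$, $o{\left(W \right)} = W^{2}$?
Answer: $2193361$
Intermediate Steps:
$S{\left(p \right)} = 2 - p$
$\left(S{\left(-9 \right)} + \left(o{\left(-8 \right)} + 41\right) \left(-41 + 55\right)\right)^{2} = \left(\left(2 - -9\right) + \left(\left(-8\right)^{2} + 41\right) \left(-41 + 55\right)\right)^{2} = \left(\left(2 + 9\right) + \left(64 + 41\right) 14\right)^{2} = \left(11 + 105 \cdot 14\right)^{2} = \left(11 + 1470\right)^{2} = 1481^{2} = 2193361$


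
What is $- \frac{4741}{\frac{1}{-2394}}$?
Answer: $11349954$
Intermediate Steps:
$- \frac{4741}{\frac{1}{-2394}} = - \frac{4741}{- \frac{1}{2394}} = \left(-4741\right) \left(-2394\right) = 11349954$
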